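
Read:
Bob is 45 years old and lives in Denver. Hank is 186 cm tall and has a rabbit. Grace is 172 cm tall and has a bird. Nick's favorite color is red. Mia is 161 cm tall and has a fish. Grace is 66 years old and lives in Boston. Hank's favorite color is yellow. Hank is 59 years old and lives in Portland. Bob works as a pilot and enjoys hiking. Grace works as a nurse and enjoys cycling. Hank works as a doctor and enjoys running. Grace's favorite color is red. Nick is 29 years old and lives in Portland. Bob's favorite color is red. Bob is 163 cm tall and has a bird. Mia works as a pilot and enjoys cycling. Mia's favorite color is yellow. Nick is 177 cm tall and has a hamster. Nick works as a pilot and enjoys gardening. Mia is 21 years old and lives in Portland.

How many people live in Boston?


Count in Boston: 1

1


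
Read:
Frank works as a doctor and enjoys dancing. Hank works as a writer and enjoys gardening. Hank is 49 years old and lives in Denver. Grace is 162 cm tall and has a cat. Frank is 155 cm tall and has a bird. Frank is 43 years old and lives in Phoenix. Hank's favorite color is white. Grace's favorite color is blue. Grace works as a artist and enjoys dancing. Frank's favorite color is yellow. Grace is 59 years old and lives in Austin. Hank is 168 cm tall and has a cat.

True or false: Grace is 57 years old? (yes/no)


Grace is actually 59. no

no


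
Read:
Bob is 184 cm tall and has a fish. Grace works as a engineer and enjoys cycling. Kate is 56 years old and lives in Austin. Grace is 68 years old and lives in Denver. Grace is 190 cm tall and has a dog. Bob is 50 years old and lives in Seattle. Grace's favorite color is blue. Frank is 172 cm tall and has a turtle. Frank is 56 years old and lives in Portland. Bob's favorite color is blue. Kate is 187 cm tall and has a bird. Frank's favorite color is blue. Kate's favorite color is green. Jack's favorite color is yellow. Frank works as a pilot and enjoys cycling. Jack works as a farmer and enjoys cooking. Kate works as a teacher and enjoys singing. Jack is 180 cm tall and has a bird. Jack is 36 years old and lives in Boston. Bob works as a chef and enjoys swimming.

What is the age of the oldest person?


Oldest: Grace at 68

68


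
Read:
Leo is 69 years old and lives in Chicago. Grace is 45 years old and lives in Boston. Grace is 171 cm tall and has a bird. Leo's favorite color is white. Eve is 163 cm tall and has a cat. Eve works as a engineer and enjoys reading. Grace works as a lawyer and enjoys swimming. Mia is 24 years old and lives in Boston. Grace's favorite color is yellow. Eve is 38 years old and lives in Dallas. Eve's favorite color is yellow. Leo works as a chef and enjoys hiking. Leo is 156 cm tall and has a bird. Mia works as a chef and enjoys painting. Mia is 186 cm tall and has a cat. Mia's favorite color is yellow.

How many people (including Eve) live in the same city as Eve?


Eve lives in Dallas. Count = 1

1


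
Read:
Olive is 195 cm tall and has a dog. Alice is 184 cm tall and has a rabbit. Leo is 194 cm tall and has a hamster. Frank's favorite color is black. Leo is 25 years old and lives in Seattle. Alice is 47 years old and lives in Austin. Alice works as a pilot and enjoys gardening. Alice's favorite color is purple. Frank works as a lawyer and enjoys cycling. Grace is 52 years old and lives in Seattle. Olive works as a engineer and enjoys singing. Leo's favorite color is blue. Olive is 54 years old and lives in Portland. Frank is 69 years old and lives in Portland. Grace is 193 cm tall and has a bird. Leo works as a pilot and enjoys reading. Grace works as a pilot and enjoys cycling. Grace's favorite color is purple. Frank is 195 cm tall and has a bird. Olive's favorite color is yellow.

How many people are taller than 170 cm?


Taller than 170: 5

5


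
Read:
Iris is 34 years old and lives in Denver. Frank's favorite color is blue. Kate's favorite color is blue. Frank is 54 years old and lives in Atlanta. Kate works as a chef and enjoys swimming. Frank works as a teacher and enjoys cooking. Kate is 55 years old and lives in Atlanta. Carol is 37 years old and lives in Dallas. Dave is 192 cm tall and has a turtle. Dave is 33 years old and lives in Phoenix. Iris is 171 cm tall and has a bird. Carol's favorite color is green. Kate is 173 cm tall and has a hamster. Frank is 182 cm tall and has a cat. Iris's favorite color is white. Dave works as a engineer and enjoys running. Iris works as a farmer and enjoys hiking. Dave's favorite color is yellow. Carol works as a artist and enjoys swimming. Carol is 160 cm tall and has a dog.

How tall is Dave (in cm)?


Dave is 192 cm tall

192


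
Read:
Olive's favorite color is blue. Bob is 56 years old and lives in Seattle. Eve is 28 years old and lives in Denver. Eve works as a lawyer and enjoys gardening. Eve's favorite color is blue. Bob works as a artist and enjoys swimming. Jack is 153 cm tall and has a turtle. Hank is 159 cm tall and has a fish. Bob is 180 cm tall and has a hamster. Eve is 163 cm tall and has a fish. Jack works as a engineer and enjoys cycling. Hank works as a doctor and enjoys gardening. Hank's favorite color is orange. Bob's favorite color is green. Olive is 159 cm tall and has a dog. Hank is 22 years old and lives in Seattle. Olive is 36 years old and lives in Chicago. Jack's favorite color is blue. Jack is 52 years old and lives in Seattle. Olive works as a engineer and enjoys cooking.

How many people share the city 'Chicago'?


Count: 1

1


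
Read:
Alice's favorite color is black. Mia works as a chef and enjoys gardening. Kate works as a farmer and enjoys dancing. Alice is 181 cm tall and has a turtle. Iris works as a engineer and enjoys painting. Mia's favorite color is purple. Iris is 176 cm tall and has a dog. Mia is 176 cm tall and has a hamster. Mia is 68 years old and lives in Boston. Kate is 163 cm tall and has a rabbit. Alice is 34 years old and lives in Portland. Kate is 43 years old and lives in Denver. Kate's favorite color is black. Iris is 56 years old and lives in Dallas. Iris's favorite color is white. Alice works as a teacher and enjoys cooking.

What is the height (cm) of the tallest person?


Tallest: Alice at 181 cm

181


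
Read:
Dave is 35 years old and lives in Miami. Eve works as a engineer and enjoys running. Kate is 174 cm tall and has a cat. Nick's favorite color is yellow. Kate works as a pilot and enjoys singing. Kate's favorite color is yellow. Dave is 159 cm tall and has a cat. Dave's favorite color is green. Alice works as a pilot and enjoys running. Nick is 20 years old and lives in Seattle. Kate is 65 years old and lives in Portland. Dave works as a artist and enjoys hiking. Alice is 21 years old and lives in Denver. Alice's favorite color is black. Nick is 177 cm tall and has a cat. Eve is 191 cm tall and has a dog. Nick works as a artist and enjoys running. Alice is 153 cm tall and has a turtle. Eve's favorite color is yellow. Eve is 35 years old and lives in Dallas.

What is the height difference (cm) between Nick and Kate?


|177 - 174| = 3

3


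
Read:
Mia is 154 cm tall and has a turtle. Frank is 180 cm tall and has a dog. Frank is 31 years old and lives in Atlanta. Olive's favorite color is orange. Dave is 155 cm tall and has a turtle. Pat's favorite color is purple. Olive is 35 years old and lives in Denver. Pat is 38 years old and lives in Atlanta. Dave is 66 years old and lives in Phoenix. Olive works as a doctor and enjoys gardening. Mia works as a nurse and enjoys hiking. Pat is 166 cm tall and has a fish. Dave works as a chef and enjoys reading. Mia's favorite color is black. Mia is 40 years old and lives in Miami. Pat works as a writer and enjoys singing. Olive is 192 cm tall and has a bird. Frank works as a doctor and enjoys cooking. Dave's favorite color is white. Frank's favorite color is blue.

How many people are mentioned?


People: Frank, Mia, Olive, Pat, Dave. Count = 5

5


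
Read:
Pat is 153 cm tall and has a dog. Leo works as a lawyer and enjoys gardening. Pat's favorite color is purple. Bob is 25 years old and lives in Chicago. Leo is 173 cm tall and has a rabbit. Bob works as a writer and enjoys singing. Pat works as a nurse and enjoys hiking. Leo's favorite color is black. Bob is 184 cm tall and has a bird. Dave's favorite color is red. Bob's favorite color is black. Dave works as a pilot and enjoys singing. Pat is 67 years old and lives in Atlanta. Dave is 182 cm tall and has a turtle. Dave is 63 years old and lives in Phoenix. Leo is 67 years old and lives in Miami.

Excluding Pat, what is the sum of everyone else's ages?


Sum (excluding Pat): 155

155


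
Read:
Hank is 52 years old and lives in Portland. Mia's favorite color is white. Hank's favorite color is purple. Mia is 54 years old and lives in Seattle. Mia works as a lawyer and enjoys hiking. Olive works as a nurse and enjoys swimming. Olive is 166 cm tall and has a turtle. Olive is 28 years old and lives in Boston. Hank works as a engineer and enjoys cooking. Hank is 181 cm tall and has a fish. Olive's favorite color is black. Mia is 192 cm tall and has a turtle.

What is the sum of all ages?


28+54+52 = 134

134


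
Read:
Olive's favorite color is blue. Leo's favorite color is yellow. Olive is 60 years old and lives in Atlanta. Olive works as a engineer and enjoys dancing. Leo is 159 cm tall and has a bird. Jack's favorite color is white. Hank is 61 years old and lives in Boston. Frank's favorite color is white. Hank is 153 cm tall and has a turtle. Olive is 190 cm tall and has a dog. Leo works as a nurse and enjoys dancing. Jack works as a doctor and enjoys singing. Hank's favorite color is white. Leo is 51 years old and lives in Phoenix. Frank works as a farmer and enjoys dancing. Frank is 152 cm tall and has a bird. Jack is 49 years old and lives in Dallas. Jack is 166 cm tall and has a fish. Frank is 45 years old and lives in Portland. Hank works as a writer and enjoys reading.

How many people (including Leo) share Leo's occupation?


Leo is a nurse. Count = 1

1


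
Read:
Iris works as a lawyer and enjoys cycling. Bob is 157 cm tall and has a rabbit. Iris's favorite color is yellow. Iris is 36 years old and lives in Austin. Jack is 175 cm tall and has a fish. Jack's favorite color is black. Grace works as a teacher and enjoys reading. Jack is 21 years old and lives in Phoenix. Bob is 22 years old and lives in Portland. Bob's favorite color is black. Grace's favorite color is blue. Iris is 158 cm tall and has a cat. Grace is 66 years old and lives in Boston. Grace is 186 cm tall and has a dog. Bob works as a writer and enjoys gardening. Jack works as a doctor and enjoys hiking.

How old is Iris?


Iris is 36 years old

36


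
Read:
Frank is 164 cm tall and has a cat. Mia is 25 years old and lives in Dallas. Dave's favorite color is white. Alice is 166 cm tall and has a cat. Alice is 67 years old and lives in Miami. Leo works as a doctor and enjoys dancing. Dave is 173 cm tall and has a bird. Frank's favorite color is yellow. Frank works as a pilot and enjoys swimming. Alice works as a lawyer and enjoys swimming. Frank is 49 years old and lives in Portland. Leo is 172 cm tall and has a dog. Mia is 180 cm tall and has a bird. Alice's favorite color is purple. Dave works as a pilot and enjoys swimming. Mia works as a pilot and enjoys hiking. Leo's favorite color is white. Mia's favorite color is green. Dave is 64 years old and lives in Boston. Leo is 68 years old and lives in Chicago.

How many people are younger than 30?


Filter: 1

1


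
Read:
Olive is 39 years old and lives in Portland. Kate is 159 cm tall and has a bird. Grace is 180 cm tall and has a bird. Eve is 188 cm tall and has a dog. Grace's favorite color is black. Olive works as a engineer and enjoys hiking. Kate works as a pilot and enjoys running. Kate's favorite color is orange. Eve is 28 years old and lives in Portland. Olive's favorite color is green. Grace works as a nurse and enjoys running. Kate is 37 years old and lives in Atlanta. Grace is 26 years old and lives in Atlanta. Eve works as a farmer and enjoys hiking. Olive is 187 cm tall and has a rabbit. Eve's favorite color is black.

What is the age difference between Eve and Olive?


|28 - 39| = 11

11


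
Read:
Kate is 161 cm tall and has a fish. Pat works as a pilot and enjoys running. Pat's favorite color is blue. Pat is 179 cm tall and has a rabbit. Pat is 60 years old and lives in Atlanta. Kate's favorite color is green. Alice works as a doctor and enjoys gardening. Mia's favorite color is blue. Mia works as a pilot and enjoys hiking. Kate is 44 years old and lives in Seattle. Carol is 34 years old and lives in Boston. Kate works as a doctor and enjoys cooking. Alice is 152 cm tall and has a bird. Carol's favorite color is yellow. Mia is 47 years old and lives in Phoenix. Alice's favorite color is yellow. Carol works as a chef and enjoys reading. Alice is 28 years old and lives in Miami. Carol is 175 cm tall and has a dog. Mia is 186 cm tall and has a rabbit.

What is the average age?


Sum=213, n=5, avg=42.6

42.6


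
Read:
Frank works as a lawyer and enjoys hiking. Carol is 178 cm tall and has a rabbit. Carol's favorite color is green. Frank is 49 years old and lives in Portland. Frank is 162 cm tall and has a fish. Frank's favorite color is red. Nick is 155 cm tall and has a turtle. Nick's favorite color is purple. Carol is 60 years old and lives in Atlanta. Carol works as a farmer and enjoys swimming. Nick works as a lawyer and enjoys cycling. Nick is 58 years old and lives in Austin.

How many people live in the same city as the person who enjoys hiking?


Person with hobby hiking is Frank, city Portland. Count = 1

1


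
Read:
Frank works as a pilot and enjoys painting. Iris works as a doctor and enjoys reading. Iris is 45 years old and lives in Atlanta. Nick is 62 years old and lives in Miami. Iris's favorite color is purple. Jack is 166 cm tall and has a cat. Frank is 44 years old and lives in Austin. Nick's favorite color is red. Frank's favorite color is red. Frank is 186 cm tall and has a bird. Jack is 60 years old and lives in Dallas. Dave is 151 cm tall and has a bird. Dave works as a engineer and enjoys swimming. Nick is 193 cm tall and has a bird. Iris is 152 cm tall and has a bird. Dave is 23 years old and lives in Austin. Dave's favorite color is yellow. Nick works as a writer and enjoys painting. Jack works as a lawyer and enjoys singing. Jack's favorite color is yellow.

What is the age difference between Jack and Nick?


|60 - 62| = 2

2


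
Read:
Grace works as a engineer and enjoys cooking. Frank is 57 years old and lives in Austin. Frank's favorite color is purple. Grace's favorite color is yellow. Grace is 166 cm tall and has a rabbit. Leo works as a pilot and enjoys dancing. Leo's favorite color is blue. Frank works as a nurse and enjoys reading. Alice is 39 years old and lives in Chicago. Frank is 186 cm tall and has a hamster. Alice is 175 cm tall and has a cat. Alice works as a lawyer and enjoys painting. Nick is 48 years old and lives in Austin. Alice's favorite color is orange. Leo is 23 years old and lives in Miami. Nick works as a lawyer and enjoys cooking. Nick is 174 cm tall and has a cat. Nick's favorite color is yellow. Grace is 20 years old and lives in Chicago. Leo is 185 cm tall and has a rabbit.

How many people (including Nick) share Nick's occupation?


Nick is a lawyer. Count = 2

2


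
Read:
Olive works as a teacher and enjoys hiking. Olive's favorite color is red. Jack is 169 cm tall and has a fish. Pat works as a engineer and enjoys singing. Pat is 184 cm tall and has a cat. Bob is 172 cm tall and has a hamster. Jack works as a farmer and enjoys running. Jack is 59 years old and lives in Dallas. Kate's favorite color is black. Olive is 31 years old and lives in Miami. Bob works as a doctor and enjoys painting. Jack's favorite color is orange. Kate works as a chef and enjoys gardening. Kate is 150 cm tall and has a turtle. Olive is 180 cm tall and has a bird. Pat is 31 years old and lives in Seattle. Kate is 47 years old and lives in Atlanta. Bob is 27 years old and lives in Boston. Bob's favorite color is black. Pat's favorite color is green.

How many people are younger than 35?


Filter: 3

3


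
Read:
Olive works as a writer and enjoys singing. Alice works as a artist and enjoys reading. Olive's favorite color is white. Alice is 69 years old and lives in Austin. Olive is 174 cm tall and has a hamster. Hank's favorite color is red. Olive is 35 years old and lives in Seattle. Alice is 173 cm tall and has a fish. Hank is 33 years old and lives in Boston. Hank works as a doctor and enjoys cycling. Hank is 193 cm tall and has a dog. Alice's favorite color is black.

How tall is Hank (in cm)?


Hank is 193 cm tall

193


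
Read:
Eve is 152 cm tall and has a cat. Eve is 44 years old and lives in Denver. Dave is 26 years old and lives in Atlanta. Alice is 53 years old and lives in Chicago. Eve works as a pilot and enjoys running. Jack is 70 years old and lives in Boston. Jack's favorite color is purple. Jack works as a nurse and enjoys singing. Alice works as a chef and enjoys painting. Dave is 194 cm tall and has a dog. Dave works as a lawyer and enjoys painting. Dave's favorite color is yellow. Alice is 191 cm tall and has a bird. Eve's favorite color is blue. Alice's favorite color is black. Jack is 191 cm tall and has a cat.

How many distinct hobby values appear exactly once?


Unique hobby values: 2

2


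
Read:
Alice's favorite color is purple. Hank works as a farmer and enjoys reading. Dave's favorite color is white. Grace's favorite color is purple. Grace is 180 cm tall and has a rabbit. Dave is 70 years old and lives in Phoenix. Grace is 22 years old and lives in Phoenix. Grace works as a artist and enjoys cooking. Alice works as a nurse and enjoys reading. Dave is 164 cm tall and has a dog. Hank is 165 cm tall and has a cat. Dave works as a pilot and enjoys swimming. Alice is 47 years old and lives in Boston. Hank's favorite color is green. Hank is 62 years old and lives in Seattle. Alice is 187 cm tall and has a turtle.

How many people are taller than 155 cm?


Taller than 155: 4

4


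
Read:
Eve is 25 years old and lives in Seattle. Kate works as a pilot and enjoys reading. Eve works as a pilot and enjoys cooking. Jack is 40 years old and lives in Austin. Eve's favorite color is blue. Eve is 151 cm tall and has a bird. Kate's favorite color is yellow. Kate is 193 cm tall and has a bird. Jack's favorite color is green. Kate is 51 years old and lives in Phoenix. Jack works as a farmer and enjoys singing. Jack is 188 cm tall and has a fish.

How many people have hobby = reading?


Count: 1

1


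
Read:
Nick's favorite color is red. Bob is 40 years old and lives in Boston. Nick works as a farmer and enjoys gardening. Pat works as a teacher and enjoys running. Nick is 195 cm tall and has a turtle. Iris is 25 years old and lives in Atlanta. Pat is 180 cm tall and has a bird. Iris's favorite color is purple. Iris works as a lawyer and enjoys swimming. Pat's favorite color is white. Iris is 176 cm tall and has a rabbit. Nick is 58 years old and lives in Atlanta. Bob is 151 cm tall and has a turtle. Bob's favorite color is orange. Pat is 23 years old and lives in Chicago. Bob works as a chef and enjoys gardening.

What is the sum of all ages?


23+40+58+25 = 146

146


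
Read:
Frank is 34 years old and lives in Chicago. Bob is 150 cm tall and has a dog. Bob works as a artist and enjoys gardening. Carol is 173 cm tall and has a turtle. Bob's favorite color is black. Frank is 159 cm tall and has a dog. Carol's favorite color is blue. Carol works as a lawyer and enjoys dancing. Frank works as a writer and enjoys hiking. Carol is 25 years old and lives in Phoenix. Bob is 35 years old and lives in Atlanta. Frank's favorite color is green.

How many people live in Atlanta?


Count in Atlanta: 1

1


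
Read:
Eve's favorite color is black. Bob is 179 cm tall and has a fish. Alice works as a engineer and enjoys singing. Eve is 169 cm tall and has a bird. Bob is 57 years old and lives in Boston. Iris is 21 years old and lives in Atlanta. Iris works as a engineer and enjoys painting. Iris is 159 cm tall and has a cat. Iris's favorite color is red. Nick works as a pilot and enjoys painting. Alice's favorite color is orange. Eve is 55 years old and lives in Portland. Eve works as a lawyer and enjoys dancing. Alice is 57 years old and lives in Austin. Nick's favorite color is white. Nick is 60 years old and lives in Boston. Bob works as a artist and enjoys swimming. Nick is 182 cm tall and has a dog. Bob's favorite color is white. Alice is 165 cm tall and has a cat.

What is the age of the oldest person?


Oldest: Nick at 60

60


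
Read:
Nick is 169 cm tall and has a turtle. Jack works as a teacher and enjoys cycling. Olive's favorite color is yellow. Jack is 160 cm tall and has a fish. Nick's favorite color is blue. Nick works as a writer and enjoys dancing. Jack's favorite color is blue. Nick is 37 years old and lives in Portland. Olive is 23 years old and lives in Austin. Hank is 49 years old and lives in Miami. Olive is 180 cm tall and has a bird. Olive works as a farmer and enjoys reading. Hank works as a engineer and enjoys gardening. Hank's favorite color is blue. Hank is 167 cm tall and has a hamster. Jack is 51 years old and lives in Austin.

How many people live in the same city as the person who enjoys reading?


Person with hobby reading is Olive, city Austin. Count = 2

2


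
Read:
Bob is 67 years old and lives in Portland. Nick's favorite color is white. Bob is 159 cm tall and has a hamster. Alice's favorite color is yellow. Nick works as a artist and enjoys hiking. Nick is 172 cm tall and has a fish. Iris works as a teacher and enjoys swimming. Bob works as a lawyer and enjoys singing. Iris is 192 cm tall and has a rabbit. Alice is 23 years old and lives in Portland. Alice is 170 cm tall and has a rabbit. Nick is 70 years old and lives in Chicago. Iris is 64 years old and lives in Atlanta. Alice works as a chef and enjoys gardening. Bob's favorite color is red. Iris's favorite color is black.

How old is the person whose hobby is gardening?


Person with hobby=gardening is Alice, age 23

23


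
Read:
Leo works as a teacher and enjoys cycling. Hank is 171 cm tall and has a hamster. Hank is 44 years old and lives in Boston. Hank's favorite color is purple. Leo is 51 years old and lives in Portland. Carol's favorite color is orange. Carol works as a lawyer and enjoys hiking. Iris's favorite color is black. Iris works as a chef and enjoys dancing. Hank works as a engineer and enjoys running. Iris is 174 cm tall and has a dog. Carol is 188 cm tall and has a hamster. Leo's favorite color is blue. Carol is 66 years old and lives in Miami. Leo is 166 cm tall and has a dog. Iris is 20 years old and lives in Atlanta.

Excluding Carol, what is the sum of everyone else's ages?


Sum (excluding Carol): 115

115


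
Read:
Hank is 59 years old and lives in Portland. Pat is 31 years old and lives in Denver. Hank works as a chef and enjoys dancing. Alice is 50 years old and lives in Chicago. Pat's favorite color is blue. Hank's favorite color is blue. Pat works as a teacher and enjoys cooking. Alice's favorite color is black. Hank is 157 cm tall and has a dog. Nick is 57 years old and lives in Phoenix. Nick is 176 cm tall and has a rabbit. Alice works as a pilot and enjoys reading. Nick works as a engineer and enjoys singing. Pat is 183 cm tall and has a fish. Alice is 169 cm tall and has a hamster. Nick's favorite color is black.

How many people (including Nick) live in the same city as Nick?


Nick lives in Phoenix. Count = 1

1


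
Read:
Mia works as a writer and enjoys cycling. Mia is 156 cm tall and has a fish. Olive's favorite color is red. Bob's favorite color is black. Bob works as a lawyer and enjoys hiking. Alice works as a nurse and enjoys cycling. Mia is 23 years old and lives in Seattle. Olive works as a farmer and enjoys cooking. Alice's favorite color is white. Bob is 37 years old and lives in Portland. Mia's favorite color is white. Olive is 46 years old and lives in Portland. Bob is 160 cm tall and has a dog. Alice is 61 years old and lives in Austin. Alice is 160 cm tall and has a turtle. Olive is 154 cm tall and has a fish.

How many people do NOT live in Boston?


Not in Boston: 4

4


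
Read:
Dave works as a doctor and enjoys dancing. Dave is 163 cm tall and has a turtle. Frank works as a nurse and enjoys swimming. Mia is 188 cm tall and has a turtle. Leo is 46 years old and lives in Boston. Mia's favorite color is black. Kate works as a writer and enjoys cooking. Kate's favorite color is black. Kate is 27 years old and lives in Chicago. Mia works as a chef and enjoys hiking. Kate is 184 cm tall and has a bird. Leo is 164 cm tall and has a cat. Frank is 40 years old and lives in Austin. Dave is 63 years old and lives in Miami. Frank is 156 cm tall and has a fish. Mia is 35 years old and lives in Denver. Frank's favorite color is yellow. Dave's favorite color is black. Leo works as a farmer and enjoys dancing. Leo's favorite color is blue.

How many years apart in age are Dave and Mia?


63 vs 35, diff = 28

28


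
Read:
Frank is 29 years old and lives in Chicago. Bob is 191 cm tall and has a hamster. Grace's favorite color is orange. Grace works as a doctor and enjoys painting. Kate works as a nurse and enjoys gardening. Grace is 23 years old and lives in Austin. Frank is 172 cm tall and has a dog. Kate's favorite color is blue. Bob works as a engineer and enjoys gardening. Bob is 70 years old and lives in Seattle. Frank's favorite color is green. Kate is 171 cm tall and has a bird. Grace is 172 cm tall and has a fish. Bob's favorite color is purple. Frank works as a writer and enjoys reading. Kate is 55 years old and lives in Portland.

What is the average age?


Sum=177, n=4, avg=44.25

44.25


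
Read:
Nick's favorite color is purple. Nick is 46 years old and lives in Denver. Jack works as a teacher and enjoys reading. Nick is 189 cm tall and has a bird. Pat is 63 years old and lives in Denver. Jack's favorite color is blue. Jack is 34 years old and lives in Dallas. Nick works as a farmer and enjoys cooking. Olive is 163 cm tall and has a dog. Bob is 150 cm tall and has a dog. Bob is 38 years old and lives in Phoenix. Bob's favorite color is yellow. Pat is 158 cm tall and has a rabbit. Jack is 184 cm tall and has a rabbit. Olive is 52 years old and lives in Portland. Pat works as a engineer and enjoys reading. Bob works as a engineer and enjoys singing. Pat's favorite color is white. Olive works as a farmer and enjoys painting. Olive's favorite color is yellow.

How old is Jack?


Jack is 34 years old

34


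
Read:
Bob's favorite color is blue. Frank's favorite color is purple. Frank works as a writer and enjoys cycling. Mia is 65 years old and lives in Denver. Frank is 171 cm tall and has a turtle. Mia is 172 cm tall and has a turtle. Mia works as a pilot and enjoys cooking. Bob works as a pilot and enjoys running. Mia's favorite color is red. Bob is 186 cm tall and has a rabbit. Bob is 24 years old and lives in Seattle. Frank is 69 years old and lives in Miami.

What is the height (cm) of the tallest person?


Tallest: Bob at 186 cm

186


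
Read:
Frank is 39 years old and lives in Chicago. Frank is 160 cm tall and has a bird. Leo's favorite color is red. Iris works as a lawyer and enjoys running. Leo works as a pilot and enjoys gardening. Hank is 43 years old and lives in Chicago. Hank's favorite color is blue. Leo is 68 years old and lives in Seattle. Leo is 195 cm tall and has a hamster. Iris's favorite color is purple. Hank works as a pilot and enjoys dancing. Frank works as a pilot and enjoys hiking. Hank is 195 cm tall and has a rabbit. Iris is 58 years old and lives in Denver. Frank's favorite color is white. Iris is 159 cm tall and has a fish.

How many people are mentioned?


People: Leo, Hank, Iris, Frank. Count = 4

4


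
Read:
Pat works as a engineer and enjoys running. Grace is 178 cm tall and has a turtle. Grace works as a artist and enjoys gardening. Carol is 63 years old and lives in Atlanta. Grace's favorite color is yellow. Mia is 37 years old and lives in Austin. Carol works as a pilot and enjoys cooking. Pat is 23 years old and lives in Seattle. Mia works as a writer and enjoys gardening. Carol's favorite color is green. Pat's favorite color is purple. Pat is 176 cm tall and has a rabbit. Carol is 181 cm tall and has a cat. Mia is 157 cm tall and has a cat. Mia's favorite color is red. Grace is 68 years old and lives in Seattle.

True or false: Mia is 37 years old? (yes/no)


Mia is actually 37. yes

yes


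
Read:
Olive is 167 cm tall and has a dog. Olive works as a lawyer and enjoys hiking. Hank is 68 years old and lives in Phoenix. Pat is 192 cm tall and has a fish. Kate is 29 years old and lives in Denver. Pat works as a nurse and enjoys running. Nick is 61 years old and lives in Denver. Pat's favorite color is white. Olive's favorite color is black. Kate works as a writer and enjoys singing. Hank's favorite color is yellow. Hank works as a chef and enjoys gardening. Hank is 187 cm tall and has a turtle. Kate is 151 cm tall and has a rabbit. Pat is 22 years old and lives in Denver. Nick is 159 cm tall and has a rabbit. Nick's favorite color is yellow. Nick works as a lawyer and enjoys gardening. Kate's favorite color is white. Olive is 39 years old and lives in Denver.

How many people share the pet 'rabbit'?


Count: 2

2


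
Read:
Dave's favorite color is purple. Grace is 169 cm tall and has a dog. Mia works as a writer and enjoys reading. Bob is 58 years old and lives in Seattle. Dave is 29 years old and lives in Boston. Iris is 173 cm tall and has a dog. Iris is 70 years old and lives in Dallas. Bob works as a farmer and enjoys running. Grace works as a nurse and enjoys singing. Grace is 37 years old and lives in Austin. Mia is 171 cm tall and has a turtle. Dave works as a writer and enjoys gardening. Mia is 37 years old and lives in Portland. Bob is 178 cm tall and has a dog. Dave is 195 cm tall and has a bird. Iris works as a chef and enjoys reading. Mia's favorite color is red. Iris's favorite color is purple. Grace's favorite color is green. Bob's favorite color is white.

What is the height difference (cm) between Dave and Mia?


|195 - 171| = 24

24


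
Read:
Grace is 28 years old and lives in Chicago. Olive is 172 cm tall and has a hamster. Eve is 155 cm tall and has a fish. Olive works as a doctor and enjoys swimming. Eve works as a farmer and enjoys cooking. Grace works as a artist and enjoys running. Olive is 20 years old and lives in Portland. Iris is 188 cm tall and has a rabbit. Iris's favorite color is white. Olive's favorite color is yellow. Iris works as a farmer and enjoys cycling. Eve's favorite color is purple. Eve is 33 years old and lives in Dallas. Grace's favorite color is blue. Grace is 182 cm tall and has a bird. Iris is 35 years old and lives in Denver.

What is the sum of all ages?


33+35+20+28 = 116

116


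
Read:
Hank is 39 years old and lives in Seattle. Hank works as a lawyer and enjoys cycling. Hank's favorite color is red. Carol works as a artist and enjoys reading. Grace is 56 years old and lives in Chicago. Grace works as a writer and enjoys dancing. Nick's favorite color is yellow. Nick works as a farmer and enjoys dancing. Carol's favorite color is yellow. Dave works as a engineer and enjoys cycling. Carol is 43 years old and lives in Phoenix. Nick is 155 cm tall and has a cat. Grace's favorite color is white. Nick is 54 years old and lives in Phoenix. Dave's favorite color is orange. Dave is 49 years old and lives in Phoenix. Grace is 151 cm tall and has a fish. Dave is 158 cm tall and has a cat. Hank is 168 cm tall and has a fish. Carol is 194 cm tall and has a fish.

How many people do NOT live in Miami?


Not in Miami: 5

5


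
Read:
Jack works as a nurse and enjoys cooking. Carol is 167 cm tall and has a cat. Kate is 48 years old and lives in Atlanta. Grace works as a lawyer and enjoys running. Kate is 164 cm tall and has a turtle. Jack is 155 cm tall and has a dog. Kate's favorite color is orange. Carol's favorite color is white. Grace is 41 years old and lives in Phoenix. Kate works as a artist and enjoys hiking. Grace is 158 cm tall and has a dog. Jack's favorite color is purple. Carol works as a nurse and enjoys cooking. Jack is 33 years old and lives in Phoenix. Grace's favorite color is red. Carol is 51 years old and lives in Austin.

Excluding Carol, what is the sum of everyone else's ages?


Sum (excluding Carol): 122

122


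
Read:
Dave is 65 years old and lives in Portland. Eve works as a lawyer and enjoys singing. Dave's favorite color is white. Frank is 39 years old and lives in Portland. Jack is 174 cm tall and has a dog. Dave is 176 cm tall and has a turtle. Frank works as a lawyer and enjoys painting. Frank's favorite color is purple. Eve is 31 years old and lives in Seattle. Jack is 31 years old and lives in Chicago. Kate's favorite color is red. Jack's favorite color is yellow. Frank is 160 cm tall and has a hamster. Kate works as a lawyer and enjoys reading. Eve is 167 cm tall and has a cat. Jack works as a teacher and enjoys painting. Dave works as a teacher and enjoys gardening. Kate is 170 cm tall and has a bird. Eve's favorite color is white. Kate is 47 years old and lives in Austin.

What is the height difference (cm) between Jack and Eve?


|174 - 167| = 7

7


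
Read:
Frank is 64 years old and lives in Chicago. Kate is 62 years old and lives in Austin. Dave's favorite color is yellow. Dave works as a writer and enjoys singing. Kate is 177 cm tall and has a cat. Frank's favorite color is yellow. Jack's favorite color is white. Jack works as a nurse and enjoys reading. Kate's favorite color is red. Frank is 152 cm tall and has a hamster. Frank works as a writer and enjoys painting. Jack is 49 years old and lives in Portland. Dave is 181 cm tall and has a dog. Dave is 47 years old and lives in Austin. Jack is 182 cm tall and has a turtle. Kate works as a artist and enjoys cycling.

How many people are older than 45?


Filter: 4

4


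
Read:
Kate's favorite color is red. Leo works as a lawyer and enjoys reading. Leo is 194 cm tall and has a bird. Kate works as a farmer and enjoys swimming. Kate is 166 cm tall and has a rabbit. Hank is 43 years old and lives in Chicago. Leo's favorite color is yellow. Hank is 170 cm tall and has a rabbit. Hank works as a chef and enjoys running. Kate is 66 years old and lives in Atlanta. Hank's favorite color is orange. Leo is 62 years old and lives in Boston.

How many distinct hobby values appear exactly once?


Unique hobby values: 3

3


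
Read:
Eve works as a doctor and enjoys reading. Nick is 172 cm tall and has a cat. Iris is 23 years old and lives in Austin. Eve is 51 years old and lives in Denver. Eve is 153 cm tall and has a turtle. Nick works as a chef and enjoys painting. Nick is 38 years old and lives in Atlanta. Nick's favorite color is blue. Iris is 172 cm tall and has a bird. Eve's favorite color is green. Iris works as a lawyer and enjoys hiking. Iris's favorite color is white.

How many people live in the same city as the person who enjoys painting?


Person with hobby painting is Nick, city Atlanta. Count = 1

1


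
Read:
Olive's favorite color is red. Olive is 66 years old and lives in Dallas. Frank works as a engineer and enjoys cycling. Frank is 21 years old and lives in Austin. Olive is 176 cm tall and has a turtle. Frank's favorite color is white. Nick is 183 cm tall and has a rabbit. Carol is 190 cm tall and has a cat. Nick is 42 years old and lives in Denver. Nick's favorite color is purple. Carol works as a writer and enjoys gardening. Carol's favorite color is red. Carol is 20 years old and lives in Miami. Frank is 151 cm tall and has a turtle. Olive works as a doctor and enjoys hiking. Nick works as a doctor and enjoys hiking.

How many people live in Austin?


Count in Austin: 1

1


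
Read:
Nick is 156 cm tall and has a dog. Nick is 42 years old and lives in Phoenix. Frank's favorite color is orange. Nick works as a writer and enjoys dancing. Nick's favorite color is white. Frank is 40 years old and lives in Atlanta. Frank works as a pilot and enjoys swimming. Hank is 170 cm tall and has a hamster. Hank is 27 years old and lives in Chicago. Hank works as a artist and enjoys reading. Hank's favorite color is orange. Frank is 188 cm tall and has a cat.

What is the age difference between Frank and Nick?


|40 - 42| = 2

2


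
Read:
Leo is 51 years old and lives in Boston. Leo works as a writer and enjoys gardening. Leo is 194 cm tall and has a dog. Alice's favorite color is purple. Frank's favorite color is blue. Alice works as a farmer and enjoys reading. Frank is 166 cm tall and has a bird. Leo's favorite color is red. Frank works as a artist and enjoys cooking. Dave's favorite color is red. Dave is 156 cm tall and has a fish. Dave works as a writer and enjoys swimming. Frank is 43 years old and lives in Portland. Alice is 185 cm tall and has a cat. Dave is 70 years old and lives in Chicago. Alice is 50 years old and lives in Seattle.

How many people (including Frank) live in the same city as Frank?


Frank lives in Portland. Count = 1

1


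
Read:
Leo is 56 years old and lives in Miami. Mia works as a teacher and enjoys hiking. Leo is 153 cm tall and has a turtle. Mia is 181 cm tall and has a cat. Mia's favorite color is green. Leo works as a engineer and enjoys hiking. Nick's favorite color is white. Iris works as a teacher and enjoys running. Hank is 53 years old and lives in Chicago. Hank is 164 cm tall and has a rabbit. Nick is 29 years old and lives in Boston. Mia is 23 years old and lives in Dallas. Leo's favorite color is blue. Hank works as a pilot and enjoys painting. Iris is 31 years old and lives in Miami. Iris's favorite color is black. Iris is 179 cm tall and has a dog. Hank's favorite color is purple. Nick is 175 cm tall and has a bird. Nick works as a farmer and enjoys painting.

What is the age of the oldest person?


Oldest: Leo at 56

56


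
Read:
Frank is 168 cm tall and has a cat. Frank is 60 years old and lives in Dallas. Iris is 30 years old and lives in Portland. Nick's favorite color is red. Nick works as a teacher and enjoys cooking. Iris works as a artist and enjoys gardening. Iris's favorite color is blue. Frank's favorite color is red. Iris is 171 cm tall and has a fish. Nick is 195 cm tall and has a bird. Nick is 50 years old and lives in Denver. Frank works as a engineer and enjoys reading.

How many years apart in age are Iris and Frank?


30 vs 60, diff = 30

30


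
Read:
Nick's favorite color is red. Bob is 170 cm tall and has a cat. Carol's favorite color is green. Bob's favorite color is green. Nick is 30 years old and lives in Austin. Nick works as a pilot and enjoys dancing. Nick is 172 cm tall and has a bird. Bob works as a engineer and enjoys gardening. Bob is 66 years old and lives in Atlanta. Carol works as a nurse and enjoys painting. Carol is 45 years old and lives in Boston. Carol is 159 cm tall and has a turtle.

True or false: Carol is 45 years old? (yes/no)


Carol is actually 45. yes

yes


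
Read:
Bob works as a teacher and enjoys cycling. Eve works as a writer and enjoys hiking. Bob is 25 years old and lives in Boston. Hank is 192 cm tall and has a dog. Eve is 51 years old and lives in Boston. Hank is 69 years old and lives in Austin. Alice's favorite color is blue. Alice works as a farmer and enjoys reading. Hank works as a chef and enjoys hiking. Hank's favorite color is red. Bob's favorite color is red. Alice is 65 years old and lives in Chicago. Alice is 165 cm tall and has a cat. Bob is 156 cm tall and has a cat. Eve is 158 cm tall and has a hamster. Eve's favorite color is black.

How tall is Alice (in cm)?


Alice is 165 cm tall

165


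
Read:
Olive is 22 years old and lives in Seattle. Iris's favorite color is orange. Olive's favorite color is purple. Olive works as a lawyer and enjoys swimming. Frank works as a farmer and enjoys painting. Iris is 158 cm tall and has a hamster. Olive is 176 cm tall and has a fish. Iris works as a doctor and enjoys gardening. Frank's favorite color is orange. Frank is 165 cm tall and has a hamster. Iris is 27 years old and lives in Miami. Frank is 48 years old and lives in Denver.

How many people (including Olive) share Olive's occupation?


Olive is a lawyer. Count = 1

1
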